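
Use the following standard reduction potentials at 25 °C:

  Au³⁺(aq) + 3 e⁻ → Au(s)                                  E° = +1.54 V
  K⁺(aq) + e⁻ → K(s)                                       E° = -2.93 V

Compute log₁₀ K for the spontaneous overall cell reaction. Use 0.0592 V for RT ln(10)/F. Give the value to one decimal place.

226.5

Cathode: Au³⁺/Au; anode: K⁺/K. E°cell = +4.47 V, n = 3.
log K = nE°cell / 0.0592 = (3)(+4.47) / 0.0592 = 226.5.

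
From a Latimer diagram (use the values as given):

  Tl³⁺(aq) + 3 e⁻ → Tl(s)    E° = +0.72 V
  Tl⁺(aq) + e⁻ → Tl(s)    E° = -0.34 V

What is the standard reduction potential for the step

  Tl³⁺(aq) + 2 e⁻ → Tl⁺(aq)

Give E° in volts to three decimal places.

+1.250 V

Sequential free energies add, so n₃E°₃ = n₁E°₁ + n₂E°₂.
With n₃ = 3, and the known step contributing 1×(-0.34) V, the unknown satisfies 2·E° = 3×(+0.72) − 1×(-0.34) = +2.500.
E° = +2.500 / 2 = +1.250 V.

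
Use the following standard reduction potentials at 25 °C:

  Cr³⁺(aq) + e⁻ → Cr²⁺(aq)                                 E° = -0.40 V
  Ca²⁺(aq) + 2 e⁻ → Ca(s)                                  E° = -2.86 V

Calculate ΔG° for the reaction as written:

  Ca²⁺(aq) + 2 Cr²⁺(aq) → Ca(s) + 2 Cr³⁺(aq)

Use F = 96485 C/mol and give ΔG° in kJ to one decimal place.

+474.7 kJ

As written, Ca²⁺/Ca is reduced (cathode) and Cr³⁺/Cr²⁺ is oxidised (anode), so E°cell = (-2.86) − (-0.40) = -2.46 V.
Balancing electrons gives n = 2.
ΔG° = −nFE° = −(2)(96485)(-2.46) = 474,706 J = +474.7 kJ.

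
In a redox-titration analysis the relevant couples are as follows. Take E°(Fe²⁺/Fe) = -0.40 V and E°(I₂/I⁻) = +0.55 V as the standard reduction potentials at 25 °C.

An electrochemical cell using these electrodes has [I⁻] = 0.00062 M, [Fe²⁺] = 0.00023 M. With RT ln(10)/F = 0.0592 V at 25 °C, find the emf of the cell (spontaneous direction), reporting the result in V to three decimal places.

+1.248 V

I₂/I⁻ is the cathode (higher E°), Fe²⁺/Fe the anode: E°cell = +0.55 − (-0.40) = +0.95 V, n = 2.
Overall: I₂(s) + Fe(s) → 2 I⁻(aq) + Fe²⁺(aq)
Q = [I⁻]^2·[Fe²⁺]; log Q = -10.053.
E = E° − (0.0592/n) log Q = +0.95 − (0.0592/2)(-10.053) = +1.248 V.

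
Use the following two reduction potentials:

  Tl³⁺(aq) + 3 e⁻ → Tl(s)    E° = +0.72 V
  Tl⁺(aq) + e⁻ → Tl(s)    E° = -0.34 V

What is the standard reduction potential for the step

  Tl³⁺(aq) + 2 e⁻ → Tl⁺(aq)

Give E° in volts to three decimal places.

+1.250 V

Sequential free energies add, so n₃E°₃ = n₁E°₁ + n₂E°₂.
With n₃ = 3, and the known step contributing 1×(-0.34) V, the unknown satisfies 2·E° = 3×(+0.72) − 1×(-0.34) = +2.500.
E° = +2.500 / 2 = +1.250 V.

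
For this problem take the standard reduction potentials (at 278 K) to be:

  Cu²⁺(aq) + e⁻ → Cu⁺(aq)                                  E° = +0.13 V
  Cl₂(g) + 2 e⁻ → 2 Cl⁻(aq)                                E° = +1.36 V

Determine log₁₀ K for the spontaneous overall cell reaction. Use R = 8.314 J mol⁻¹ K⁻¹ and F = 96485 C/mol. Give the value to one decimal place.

Cathode: Cl₂/Cl⁻; anode: Cu²⁺/Cu⁺. E°cell = (+1.36) − (+0.13) = +1.23 V, with n = 2.
ΔG° = −nFE° = −RT ln K, so ln K = nFE°/(RT) = (2)(96485)(+1.23) / ((8.314)(278)) = 102.693.
log₁₀ K = 102.693 / ln 10 = 44.6.

44.6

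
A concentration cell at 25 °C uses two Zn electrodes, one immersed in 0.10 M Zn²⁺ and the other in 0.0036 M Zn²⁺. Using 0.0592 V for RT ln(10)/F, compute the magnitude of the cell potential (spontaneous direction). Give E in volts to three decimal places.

+0.043 V

For a concentration cell E°cell = 0. The 0.10 M side is the cathode (reduction is favoured where [Zn²⁺] is higher).
With n = 2, E = −(0.0592/2) log([Zn²⁺]ₐₙ/[Zn²⁺]꜀ₐₜ) = −(0.0592/2) log(0.0036/0.1) = −(0.0592/2)(-1.444) = +0.043 V.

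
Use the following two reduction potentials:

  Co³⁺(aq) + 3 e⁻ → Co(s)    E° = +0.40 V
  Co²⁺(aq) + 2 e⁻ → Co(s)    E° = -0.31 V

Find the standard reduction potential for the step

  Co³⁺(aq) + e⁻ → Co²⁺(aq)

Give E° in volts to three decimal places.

+1.820 V

Sequential free energies add, so n₃E°₃ = n₁E°₁ + n₂E°₂.
With n₃ = 3, and the known step contributing 2×(-0.31) V, the unknown satisfies 1·E° = 3×(+0.40) − 2×(-0.31) = +1.820.
E° = +1.820 / 1 = +1.820 V.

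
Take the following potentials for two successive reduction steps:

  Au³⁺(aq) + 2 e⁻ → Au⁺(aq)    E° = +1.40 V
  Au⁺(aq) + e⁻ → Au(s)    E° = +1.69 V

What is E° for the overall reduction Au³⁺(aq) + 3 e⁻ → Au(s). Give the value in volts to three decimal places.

Standard free energies of sequential steps add: ΔG°₃ = ΔG°₁ + ΔG°₂, so n₃E°₃ = n₁E°₁ + n₂E°₂.
E°₃ = (2×+1.40 + 1×+1.69) / 3 = (+4.490) / 3 = +1.497 V.

+1.497 V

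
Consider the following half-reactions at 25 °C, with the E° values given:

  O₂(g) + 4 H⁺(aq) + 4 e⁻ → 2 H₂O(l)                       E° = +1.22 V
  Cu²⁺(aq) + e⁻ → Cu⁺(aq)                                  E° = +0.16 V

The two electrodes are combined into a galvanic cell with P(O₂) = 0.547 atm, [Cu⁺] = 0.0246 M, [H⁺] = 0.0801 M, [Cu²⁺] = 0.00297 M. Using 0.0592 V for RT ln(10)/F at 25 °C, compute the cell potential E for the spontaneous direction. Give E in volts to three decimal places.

O₂/H₂O is the cathode (higher E°), Cu²⁺/Cu⁺ the anode: E°cell = +1.22 − (+0.16) = +1.06 V, n = 4.
Overall: O₂(g) + 4 H⁺(aq) + 4 Cu⁺(aq) → 2 H₂O(l) + 4 Cu²⁺(aq)
Q = [Cu²⁺]^4 / (P(O₂)·[H⁺]^4·[Cu⁺]^4); log Q = 0.975.
E = E° − (0.0592/n) log Q = +1.06 − (0.0592/4)(0.975) = +1.046 V.

+1.046 V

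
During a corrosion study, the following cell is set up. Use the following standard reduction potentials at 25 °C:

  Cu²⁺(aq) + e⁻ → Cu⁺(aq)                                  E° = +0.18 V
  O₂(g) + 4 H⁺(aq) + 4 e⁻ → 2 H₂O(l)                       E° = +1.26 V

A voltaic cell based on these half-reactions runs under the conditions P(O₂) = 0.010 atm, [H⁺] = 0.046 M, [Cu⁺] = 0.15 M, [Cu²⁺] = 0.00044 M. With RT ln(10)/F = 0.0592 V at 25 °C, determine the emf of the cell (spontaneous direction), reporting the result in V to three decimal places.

+1.121 V

O₂/H₂O is the cathode (higher E°), Cu²⁺/Cu⁺ the anode: E°cell = +1.26 − (+0.18) = +1.08 V, n = 4.
Overall: O₂(g) + 4 H⁺(aq) + 4 Cu⁺(aq) → 2 H₂O(l) + 4 Cu²⁺(aq)
Q = [Cu²⁺]^4 / (P(O₂)·[H⁺]^4·[Cu⁺]^4); log Q = -2.782.
E = E° − (0.0592/n) log Q = +1.08 − (0.0592/4)(-2.782) = +1.121 V.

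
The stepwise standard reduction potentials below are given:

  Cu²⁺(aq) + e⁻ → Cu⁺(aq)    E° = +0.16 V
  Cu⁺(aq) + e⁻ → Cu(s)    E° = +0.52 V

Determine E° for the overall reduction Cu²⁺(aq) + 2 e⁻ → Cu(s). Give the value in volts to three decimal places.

+0.340 V

Since ΔG° = −nFE° is additive over sequential reductions, n₃E°₃ = n₁E°₁ + n₂E°₂.
E°₃ = (1×+0.16 + 1×+0.52) / 2 = (+0.680) / 2 = +0.340 V.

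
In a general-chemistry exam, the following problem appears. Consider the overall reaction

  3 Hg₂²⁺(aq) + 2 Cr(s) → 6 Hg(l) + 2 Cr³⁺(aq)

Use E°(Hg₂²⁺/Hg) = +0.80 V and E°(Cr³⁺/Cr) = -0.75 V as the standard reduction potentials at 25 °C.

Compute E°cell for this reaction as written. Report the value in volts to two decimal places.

The Hg₂²⁺/Hg couple has the higher reduction potential, so it is the cathode; Cr³⁺/Cr is oxidised at the anode.
E°cell = E°(cathode) − E°(anode) = (+0.80) − (-0.75) = +1.55 V.
Since E°cell > 0, the reaction is spontaneous under standard conditions.

+1.55 V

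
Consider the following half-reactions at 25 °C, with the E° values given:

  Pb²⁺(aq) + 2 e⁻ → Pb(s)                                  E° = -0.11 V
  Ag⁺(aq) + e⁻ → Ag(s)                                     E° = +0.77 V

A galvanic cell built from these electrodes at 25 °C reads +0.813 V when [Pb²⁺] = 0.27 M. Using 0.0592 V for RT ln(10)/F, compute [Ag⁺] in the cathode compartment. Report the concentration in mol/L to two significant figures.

0.038 M

Ag⁺/Ag is the cathode, Pb²⁺/Pb the anode: E°cell = +0.88 V, n = 2.
Overall reaction: 2 Ag⁺(aq) + Pb(s) → 2 Ag(s) + Pb²⁺(aq); Q = [Pb²⁺]^1/[Ag⁺]^2.
From E = E° − (0.0592/n) log Q: log Q = (E° − E)·n/0.0592 = (+0.88 − (+0.813))·2/0.0592 = 2.2635.
So 2·log[Ag⁺] = 1·log(0.27) − log Q = -0.5686 − (2.2635) = -2.8321; log[Ag⁺] = -2.8321 / 2 = -1.4161; [Ag⁺] = 10^(-1.4161) ≈ 0.038 M.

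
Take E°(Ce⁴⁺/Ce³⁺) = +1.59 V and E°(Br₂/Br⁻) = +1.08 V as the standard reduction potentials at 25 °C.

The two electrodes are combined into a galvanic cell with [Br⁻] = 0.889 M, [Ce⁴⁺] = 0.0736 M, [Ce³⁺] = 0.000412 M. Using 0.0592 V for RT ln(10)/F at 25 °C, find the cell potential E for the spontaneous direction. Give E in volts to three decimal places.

Ce⁴⁺/Ce³⁺ is the cathode (higher E°), Br₂/Br⁻ the anode: E°cell = +1.59 − (+1.08) = +0.51 V, n = 2.
Overall: 2 Ce⁴⁺(aq) + 2 Br⁻(aq) → 2 Ce³⁺(aq) + Br₂(l)
Q = [Ce³⁺]^2 / ([Ce⁴⁺]^2·[Br⁻]^2); log Q = -4.402.
E = E° − (0.0592/n) log Q = +0.51 − (0.0592/2)(-4.402) = +0.640 V.

+0.640 V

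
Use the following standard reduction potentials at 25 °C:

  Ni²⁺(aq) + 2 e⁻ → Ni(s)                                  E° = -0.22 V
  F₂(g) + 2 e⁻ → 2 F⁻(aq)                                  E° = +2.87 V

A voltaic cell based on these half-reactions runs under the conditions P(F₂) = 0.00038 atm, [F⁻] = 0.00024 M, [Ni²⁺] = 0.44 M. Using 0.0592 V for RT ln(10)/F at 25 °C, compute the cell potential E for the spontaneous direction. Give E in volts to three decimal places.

+3.214 V

F₂/F⁻ is the cathode (higher E°), Ni²⁺/Ni the anode: E°cell = +2.87 − (-0.22) = +3.09 V, n = 2.
Overall: F₂(g) + Ni(s) → 2 F⁻(aq) + Ni²⁺(aq)
Q = [F⁻]^2·[Ni²⁺] / (P(F₂)); log Q = -4.176.
E = E° − (0.0592/n) log Q = +3.09 − (0.0592/2)(-4.176) = +3.214 V.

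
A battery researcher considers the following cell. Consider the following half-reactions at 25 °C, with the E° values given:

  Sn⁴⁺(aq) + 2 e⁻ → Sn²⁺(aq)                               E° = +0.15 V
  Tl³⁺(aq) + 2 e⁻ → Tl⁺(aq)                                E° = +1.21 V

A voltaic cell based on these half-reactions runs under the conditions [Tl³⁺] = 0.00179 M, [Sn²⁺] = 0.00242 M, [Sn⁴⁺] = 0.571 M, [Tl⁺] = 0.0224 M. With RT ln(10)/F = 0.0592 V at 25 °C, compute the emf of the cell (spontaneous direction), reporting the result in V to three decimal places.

Tl³⁺/Tl⁺ is the cathode (higher E°), Sn⁴⁺/Sn²⁺ the anode: E°cell = +1.21 − (+0.15) = +1.06 V, n = 2.
Overall: Tl³⁺(aq) + Sn²⁺(aq) → Tl⁺(aq) + Sn⁴⁺(aq)
Q = [Tl⁺]·[Sn⁴⁺] / ([Tl³⁺]·[Sn²⁺]); log Q = 3.470.
E = E° − (0.0592/n) log Q = +1.06 − (0.0592/2)(3.470) = +0.957 V.

+0.957 V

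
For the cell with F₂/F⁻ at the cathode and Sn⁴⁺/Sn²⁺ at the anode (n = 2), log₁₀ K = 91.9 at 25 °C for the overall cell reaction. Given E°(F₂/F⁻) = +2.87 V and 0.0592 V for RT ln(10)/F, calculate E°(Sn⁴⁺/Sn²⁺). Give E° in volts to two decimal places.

+0.15 V

E°cell = (0.0592/n)·log K = (0.0592/2)(91.9) = +2.720 V.
Since F₂/F⁻ is the cathode and Sn⁴⁺/Sn²⁺ the anode, E°cell = E°(F₂/F⁻) − E°(Sn⁴⁺/Sn²⁺).
So E°(Sn⁴⁺/Sn²⁺) = E°(F₂/F⁻) − E°cell = (+2.87) − (+2.720) = +0.15 V.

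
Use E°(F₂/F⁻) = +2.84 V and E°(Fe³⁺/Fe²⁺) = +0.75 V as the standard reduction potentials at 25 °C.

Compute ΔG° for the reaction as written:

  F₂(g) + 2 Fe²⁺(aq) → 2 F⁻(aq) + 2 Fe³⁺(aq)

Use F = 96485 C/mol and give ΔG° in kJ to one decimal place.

As written, F₂/F⁻ is reduced (cathode) and Fe³⁺/Fe²⁺ is oxidised (anode), so E°cell = (+2.84) − (+0.75) = +2.09 V.
Balancing electrons gives n = 2.
ΔG° = −nFE° = −(2)(96485)(+2.09) = -403,307 J = -403.3 kJ.

-403.3 kJ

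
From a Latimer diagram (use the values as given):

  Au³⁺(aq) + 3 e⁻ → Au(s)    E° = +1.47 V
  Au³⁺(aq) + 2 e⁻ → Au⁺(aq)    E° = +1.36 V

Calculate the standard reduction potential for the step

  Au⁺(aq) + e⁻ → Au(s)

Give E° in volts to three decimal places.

Sequential free energies add, so n₃E°₃ = n₁E°₁ + n₂E°₂.
With n₃ = 3, and the known step contributing 2×(+1.36) V, the unknown satisfies 1·E° = 3×(+1.47) − 2×(+1.36) = +1.690.
E° = +1.690 / 1 = +1.690 V.

+1.690 V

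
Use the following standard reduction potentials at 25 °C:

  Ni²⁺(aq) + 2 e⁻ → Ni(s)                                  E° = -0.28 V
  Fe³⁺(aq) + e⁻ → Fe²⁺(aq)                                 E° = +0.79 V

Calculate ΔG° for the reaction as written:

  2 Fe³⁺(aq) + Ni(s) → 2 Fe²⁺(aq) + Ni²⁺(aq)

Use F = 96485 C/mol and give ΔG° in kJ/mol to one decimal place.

-206.5 kJ/mol

As written, Fe³⁺/Fe²⁺ is reduced (cathode) and Ni²⁺/Ni is oxidised (anode), so E°cell = (+0.79) − (-0.28) = +1.07 V.
Balancing electrons gives n = 2.
ΔG° = −nFE° = −(2)(96485)(+1.07) = -206,478 J = -206.5 kJ/mol.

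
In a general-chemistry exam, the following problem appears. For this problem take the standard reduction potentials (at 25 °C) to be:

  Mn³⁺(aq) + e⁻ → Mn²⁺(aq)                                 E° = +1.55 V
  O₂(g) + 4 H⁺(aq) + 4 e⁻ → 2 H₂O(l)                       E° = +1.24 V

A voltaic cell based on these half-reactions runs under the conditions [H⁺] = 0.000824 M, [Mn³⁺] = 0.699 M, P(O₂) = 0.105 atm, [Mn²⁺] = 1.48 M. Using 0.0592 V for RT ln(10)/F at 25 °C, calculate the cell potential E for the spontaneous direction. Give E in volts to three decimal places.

Mn³⁺/Mn²⁺ is the cathode (higher E°), O₂/H₂O the anode: E°cell = +1.55 − (+1.24) = +0.31 V, n = 4.
Overall: 4 Mn³⁺(aq) + 2 H₂O(l) → 4 Mn²⁺(aq) + O₂(g) + 4 H⁺(aq)
Q = [Mn²⁺]^4·P(O₂)·[H⁺]^4 / ([Mn³⁺]^4); log Q = -12.012.
E = E° − (0.0592/n) log Q = +0.31 − (0.0592/4)(-12.012) = +0.488 V.

+0.488 V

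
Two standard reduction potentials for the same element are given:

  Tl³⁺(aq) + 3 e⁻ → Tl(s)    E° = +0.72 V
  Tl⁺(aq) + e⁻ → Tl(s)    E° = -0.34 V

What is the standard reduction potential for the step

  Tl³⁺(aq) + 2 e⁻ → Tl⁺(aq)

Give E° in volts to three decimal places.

+1.250 V

Sequential free energies add, so n₃E°₃ = n₁E°₁ + n₂E°₂.
With n₃ = 3, and the known step contributing 1×(-0.34) V, the unknown satisfies 2·E° = 3×(+0.72) − 1×(-0.34) = +2.500.
E° = +2.500 / 2 = +1.250 V.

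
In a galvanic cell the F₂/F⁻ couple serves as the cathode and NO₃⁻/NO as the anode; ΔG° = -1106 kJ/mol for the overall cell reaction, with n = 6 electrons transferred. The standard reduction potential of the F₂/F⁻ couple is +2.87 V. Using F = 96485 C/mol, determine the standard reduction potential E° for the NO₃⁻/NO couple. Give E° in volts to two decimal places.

+0.96 V

E°cell = −ΔG°/(nF) = −(-1106×10³)/((6)(96485)) = +1.910 V.
Since F₂/F⁻ is the cathode and NO₃⁻/NO the anode, E°cell = E°(F₂/F⁻) − E°(NO₃⁻/NO).
So E°(NO₃⁻/NO) = E°(F₂/F⁻) − E°cell = (+2.87) − (+1.910) = +0.96 V.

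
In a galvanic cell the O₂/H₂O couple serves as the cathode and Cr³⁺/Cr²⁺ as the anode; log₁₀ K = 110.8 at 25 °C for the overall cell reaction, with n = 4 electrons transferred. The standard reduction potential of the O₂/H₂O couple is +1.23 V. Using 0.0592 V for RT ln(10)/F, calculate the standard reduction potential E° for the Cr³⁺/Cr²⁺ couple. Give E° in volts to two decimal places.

E°cell = (0.0592/n)·log K = (0.0592/4)(110.8) = +1.640 V.
Since O₂/H₂O is the cathode and Cr³⁺/Cr²⁺ the anode, E°cell = E°(O₂/H₂O) − E°(Cr³⁺/Cr²⁺).
So E°(Cr³⁺/Cr²⁺) = E°(O₂/H₂O) − E°cell = (+1.23) − (+1.640) = -0.41 V.

-0.41 V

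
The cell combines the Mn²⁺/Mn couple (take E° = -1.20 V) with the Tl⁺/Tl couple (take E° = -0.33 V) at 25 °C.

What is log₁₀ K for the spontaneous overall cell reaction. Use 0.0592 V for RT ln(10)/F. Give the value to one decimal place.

Cathode: Tl⁺/Tl; anode: Mn²⁺/Mn. E°cell = +0.87 V, n = 2.
log K = nE°cell / 0.0592 = (2)(+0.87) / 0.0592 = 29.4.

29.4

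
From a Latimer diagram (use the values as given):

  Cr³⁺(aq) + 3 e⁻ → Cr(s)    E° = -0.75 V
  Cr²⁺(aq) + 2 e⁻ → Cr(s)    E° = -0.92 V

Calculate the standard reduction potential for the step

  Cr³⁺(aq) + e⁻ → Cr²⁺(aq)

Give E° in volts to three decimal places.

Sequential free energies add, so n₃E°₃ = n₁E°₁ + n₂E°₂.
With n₃ = 3, and the known step contributing 2×(-0.92) V, the unknown satisfies 1·E° = 3×(-0.75) − 2×(-0.92) = -0.410.
E° = -0.410 / 1 = -0.410 V.

-0.410 V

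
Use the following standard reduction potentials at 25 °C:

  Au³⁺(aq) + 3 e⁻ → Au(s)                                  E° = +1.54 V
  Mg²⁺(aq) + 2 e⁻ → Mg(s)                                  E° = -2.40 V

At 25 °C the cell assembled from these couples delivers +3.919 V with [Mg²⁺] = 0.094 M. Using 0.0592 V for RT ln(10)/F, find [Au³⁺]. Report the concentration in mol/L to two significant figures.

Au³⁺/Au is the cathode, Mg²⁺/Mg the anode: E°cell = +3.94 V, n = 6.
Overall reaction: 2 Au³⁺(aq) + 3 Mg(s) → 2 Au(s) + 3 Mg²⁺(aq); Q = [Mg²⁺]^3/[Au³⁺]^2.
From E = E° − (0.0592/n) log Q: log Q = (E° − E)·n/0.0592 = (+3.94 − (+3.919))·6/0.0592 = 2.1284.
So 2·log[Au³⁺] = 3·log(0.094) − log Q = -3.0806 − (2.1284) = -5.2090; log[Au³⁺] = -5.2090 / 2 = -2.6045; [Au³⁺] = 10^(-2.6045) ≈ 0.0025 M.

0.0025 M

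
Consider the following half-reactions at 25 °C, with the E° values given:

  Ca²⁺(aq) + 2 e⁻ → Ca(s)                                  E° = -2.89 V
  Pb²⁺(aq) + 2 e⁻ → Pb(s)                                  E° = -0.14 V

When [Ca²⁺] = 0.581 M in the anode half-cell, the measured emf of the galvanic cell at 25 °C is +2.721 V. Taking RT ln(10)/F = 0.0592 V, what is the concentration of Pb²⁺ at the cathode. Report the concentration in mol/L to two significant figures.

0.061 M

Pb²⁺/Pb is the cathode, Ca²⁺/Ca the anode: E°cell = +2.75 V, n = 2.
Overall reaction: Pb²⁺(aq) + Ca(s) → Pb(s) + Ca²⁺(aq); Q = [Ca²⁺]^1/[Pb²⁺]^1.
From E = E° − (0.0592/n) log Q: log Q = (E° − E)·n/0.0592 = (+2.75 − (+2.721))·2/0.0592 = 0.9797.
So 1·log[Pb²⁺] = 1·log(0.581) − log Q = -0.2358 − (0.9797) = -1.2155; [Pb²⁺] = 10^(-1.2155) ≈ 0.061 M.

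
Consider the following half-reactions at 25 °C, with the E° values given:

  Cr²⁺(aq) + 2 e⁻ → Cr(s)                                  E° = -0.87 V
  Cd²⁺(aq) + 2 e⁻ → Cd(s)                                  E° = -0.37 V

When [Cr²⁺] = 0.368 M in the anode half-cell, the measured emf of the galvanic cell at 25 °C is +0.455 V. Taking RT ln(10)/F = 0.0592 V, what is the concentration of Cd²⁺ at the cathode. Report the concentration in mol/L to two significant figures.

0.011 M

Cd²⁺/Cd is the cathode, Cr²⁺/Cr the anode: E°cell = +0.50 V, n = 2.
Overall reaction: Cd²⁺(aq) + Cr(s) → Cd(s) + Cr²⁺(aq); Q = [Cr²⁺]^1/[Cd²⁺]^1.
From E = E° − (0.0592/n) log Q: log Q = (E° − E)·n/0.0592 = (+0.50 − (+0.455))·2/0.0592 = 1.5203.
So 1·log[Cd²⁺] = 1·log(0.368) − log Q = -0.4342 − (1.5203) = -1.9545; [Cd²⁺] = 10^(-1.9545) ≈ 0.011 M.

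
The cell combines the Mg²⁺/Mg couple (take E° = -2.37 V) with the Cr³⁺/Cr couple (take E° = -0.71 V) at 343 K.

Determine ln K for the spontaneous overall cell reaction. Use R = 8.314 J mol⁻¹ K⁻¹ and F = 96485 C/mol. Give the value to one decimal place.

Cathode: Cr³⁺/Cr; anode: Mg²⁺/Mg. E°cell = (-0.71) − (-2.37) = +1.66 V, with n = 6.
ΔG° = −nFE° = −RT ln K, so ln K = nFE°/(RT) = (6)(96485)(+1.66) / ((8.314)(343)) = 336.988.

337.0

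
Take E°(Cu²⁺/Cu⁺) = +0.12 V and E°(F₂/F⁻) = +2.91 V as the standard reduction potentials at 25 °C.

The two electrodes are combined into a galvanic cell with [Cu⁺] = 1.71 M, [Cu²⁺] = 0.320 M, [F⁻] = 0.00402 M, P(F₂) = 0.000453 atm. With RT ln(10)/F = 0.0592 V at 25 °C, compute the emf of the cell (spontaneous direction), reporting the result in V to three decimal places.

+2.876 V

F₂/F⁻ is the cathode (higher E°), Cu²⁺/Cu⁺ the anode: E°cell = +2.91 − (+0.12) = +2.79 V, n = 2.
Overall: F₂(g) + 2 Cu⁺(aq) → 2 F⁻(aq) + 2 Cu²⁺(aq)
Q = [F⁻]^2·[Cu²⁺]^2 / (P(F₂)·[Cu⁺]^2); log Q = -2.903.
E = E° − (0.0592/n) log Q = +2.79 − (0.0592/2)(-2.903) = +2.876 V.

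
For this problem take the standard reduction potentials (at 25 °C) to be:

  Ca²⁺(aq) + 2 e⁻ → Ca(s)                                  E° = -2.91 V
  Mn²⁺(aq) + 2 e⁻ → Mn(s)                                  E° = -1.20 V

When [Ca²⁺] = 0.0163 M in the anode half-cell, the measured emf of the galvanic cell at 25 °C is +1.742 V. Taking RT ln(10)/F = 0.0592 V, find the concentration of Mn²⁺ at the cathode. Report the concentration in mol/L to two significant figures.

0.20 M

Mn²⁺/Mn is the cathode, Ca²⁺/Ca the anode: E°cell = +1.71 V, n = 2.
Overall reaction: Mn²⁺(aq) + Ca(s) → Mn(s) + Ca²⁺(aq); Q = [Ca²⁺]^1/[Mn²⁺]^1.
From E = E° − (0.0592/n) log Q: log Q = (E° − E)·n/0.0592 = (+1.71 − (+1.742))·2/0.0592 = -1.0811.
So 1·log[Mn²⁺] = 1·log(0.0163) − log Q = -1.7878 − (-1.0811) = -0.7067; [Mn²⁺] = 10^(-0.7067) ≈ 0.20 M.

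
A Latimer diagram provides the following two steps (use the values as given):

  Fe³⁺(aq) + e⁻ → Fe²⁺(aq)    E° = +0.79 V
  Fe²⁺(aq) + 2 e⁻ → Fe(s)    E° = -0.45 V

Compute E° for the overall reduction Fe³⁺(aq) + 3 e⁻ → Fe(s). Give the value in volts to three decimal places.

-0.037 V

Standard free energies of sequential steps add: ΔG°₃ = ΔG°₁ + ΔG°₂, so n₃E°₃ = n₁E°₁ + n₂E°₂.
E°₃ = (1×+0.79 + 2×-0.45) / 3 = (-0.110) / 3 = -0.037 V.
E° values themselves are not directly additive — weighting by electron count is essential.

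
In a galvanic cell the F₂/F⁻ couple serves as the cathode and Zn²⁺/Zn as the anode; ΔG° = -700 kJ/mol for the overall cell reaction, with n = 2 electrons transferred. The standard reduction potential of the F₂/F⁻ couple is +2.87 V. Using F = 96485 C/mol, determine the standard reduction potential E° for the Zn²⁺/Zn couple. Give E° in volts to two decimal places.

E°cell = −ΔG°/(nF) = −(-700×10³)/((2)(96485)) = +3.628 V.
Since F₂/F⁻ is the cathode and Zn²⁺/Zn the anode, E°cell = E°(F₂/F⁻) − E°(Zn²⁺/Zn).
So E°(Zn²⁺/Zn) = E°(F₂/F⁻) − E°cell = (+2.87) − (+3.628) = -0.76 V.

-0.76 V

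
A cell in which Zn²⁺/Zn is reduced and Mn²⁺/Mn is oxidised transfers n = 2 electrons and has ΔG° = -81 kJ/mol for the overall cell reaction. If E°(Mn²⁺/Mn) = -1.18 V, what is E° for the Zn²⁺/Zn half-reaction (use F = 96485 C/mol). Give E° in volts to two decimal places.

E°cell = −ΔG°/(nF) = −(-81×10³)/((2)(96485)) = +0.420 V.
Since Zn²⁺/Zn is the cathode and Mn²⁺/Mn the anode, E°cell = E°(Zn²⁺/Zn) − E°(Mn²⁺/Mn).
So E°(Zn²⁺/Zn) = E°cell + E°(Mn²⁺/Mn) = +0.420 + (-1.18) = -0.76 V.

-0.76 V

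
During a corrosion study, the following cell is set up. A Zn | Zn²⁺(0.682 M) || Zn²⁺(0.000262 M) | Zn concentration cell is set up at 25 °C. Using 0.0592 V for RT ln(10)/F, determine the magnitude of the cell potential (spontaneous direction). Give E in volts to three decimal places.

+0.101 V

For a concentration cell E°cell = 0. The 0.682 M side is the cathode (reduction is favoured where [Zn²⁺] is higher).
With n = 2, E = −(0.0592/2) log([Zn²⁺]ₐₙ/[Zn²⁺]꜀ₐₜ) = −(0.0592/2) log(0.000262/0.682) = −(0.0592/2)(-3.415) = +0.101 V.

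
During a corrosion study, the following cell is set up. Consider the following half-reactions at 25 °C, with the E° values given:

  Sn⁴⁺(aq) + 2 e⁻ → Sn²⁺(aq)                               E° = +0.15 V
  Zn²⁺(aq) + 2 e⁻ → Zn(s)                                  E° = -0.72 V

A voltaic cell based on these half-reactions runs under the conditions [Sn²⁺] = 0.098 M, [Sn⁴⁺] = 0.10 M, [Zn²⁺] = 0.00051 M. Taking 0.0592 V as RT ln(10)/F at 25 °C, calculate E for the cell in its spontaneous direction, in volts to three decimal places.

+0.968 V

Sn⁴⁺/Sn²⁺ is the cathode (higher E°), Zn²⁺/Zn the anode: E°cell = +0.15 − (-0.72) = +0.87 V, n = 2.
Overall: Sn⁴⁺(aq) + Zn(s) → Sn²⁺(aq) + Zn²⁺(aq)
Q = [Sn²⁺]·[Zn²⁺] / ([Sn⁴⁺]); log Q = -3.301.
E = E° − (0.0592/n) log Q = +0.87 − (0.0592/2)(-3.301) = +0.968 V.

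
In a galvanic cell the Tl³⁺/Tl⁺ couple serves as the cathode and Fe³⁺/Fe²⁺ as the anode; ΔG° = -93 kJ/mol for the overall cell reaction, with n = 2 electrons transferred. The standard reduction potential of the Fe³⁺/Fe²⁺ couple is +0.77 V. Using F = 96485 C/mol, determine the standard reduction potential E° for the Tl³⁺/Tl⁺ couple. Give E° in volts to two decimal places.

E°cell = −ΔG°/(nF) = −(-93×10³)/((2)(96485)) = +0.482 V.
Since Tl³⁺/Tl⁺ is the cathode and Fe³⁺/Fe²⁺ the anode, E°cell = E°(Tl³⁺/Tl⁺) − E°(Fe³⁺/Fe²⁺).
So E°(Tl³⁺/Tl⁺) = E°cell + E°(Fe³⁺/Fe²⁺) = +0.482 + (+0.77) = +1.25 V.

+1.25 V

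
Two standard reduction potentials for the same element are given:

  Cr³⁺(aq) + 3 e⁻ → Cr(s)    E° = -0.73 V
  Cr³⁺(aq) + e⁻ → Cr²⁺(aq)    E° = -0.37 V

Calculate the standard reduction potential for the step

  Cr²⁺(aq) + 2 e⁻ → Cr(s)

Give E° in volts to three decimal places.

-0.910 V

Sequential free energies add, so n₃E°₃ = n₁E°₁ + n₂E°₂.
With n₃ = 3, and the known step contributing 1×(-0.37) V, the unknown satisfies 2·E° = 3×(-0.73) − 1×(-0.37) = -1.820.
E° = -1.820 / 2 = -0.910 V.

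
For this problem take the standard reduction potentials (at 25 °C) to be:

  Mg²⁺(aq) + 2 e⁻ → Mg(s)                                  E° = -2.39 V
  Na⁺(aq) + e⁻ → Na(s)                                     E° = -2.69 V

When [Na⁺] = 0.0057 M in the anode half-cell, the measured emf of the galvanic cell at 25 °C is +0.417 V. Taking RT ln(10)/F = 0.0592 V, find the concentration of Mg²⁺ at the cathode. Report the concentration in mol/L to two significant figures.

0.29 M

Mg²⁺/Mg is the cathode, Na⁺/Na the anode: E°cell = +0.30 V, n = 2.
Overall reaction: Mg²⁺(aq) + 2 Na(s) → Mg(s) + 2 Na⁺(aq); Q = [Na⁺]^2/[Mg²⁺]^1.
From E = E° − (0.0592/n) log Q: log Q = (E° − E)·n/0.0592 = (+0.30 − (+0.417))·2/0.0592 = -3.9527.
So 1·log[Mg²⁺] = 2·log(0.0057) − log Q = -4.4883 − (-3.9527) = -0.5356; [Mg²⁺] = 10^(-0.5356) ≈ 0.29 M.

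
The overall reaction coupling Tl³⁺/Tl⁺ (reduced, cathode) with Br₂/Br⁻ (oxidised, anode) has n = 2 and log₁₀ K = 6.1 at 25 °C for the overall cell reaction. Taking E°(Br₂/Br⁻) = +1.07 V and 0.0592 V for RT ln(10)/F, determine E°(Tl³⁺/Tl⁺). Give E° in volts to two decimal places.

+1.25 V

E°cell = (0.0592/n)·log K = (0.0592/2)(6.1) = +0.181 V.
Since Tl³⁺/Tl⁺ is the cathode and Br₂/Br⁻ the anode, E°cell = E°(Tl³⁺/Tl⁺) − E°(Br₂/Br⁻).
So E°(Tl³⁺/Tl⁺) = E°cell + E°(Br₂/Br⁻) = +0.181 + (+1.07) = +1.25 V.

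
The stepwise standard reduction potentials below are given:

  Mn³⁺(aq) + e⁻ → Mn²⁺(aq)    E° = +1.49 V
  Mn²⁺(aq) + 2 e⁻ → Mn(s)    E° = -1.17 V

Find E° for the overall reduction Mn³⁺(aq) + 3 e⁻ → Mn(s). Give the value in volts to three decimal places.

Since ΔG° = −nFE° is additive over sequential reductions, n₃E°₃ = n₁E°₁ + n₂E°₂.
E°₃ = (1×+1.49 + 2×-1.17) / 3 = (-0.850) / 3 = -0.283 V.

-0.283 V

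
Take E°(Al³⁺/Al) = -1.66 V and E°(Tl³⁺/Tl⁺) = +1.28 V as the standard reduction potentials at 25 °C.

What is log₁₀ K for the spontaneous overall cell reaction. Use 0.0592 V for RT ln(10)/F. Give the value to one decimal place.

Cathode: Tl³⁺/Tl⁺; anode: Al³⁺/Al. E°cell = +2.94 V, n = 6.
log K = nE°cell / 0.0592 = (6)(+2.94) / 0.0592 = 298.0.

298.0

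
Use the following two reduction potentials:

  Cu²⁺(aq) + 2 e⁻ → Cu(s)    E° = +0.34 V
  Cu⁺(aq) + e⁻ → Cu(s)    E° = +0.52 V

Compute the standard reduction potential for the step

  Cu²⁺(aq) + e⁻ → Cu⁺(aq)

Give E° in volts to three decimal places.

+0.160 V

Sequential free energies add, so n₃E°₃ = n₁E°₁ + n₂E°₂.
With n₃ = 2, and the known step contributing 1×(+0.52) V, the unknown satisfies 1·E° = 2×(+0.34) − 1×(+0.52) = +0.160.
E° = +0.160 / 1 = +0.160 V.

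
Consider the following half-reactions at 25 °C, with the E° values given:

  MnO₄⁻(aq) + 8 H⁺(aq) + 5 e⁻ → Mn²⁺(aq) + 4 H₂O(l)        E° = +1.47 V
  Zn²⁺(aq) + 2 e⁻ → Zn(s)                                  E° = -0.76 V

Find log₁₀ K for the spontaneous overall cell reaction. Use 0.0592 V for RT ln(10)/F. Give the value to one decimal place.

Cathode: MnO₄⁻/Mn²⁺; anode: Zn²⁺/Zn. E°cell = +2.23 V, n = 10.
log K = nE°cell / 0.0592 = (10)(+2.23) / 0.0592 = 376.7.

376.7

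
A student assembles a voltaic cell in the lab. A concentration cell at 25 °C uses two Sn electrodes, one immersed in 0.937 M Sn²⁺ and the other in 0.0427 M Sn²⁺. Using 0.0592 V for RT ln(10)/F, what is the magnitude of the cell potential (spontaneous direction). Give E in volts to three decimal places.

+0.040 V

For a concentration cell E°cell = 0. The 0.937 M side is the cathode (reduction is favoured where [Sn²⁺] is higher).
With n = 2, E = −(0.0592/2) log([Sn²⁺]ₐₙ/[Sn²⁺]꜀ₐₜ) = −(0.0592/2) log(0.0427/0.937) = −(0.0592/2)(-1.341) = +0.040 V.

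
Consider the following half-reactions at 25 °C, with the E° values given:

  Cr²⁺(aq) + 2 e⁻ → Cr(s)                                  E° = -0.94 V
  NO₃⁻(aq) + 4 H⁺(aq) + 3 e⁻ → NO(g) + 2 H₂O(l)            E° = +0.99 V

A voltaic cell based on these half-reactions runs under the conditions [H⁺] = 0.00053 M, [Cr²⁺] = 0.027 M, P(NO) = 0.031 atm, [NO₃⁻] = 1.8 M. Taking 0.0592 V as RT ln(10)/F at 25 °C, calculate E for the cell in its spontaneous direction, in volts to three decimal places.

+1.753 V

NO₃⁻/NO is the cathode (higher E°), Cr²⁺/Cr the anode: E°cell = +0.99 − (-0.94) = +1.93 V, n = 6.
Overall: 2 NO₃⁻(aq) + 8 H⁺(aq) + 3 Cr(s) → 2 NO(g) + 4 H₂O(l) + 3 Cr²⁺(aq)
Q = P(NO)^2·[Cr²⁺]^3 / ([NO₃⁻]^2·[H⁺]^8); log Q = 17.972.
E = E° − (0.0592/n) log Q = +1.93 − (0.0592/6)(17.972) = +1.753 V.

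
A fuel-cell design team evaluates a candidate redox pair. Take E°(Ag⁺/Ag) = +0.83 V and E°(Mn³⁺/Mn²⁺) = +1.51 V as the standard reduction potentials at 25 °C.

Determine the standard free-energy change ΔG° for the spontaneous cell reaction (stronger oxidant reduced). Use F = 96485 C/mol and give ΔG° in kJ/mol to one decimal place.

Mn³⁺/Mn²⁺ (E° = +1.51 V) is the cathode; Ag⁺/Ag (E° = +0.83 V) is the anode, so E°cell = +0.68 V.
Balancing electrons gives n = 1 (lcm of 1 and 1).
ΔG° = −nFE° = −(1)(96485)(+0.68) = -65,610 J = -65.6 kJ/mol.

-65.6 kJ/mol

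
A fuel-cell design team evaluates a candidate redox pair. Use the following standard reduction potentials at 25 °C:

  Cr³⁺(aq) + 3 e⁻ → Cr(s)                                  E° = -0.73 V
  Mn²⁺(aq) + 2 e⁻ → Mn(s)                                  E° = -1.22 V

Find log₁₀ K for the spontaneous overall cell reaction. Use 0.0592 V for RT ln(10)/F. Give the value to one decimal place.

49.7

Cathode: Cr³⁺/Cr; anode: Mn²⁺/Mn. E°cell = +0.49 V, n = 6.
log K = nE°cell / 0.0592 = (6)(+0.49) / 0.0592 = 49.7.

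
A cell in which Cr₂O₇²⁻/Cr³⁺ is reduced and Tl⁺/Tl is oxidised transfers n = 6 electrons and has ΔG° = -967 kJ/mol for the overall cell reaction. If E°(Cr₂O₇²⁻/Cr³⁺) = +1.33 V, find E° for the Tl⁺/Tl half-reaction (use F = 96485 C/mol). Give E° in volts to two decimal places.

E°cell = −ΔG°/(nF) = −(-967×10³)/((6)(96485)) = +1.670 V.
Since Cr₂O₇²⁻/Cr³⁺ is the cathode and Tl⁺/Tl the anode, E°cell = E°(Cr₂O₇²⁻/Cr³⁺) − E°(Tl⁺/Tl).
So E°(Tl⁺/Tl) = E°(Cr₂O₇²⁻/Cr³⁺) − E°cell = (+1.33) − (+1.670) = -0.34 V.

-0.34 V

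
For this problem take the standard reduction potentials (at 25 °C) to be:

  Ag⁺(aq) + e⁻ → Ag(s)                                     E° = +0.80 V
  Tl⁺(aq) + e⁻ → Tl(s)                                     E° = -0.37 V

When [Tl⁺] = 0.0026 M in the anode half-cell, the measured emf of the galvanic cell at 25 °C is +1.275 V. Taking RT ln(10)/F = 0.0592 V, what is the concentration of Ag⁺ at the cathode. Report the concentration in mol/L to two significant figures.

Ag⁺/Ag is the cathode, Tl⁺/Tl the anode: E°cell = +1.17 V, n = 1.
Overall reaction: Ag⁺(aq) + Tl(s) → Ag(s) + Tl⁺(aq); Q = [Tl⁺]^1/[Ag⁺]^1.
From E = E° − (0.0592/n) log Q: log Q = (E° − E)·n/0.0592 = (+1.17 − (+1.275))·1/0.0592 = -1.7736.
So 1·log[Ag⁺] = 1·log(0.0026) − log Q = -2.5850 − (-1.7736) = -0.8114; [Ag⁺] = 10^(-0.8114) ≈ 0.15 M.

0.15 M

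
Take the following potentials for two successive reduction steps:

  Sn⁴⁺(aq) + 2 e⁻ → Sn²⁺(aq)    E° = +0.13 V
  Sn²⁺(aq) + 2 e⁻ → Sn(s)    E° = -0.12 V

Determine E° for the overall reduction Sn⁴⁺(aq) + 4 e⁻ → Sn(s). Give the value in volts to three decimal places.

+0.005 V

Adding the free-energy changes (−nFE°) of the two steps gives −n₃FE°₃ = −n₁FE°₁ − n₂FE°₂.
E°₃ = (2×+0.13 + 2×-0.12) / 4 = (+0.020) / 4 = +0.005 V.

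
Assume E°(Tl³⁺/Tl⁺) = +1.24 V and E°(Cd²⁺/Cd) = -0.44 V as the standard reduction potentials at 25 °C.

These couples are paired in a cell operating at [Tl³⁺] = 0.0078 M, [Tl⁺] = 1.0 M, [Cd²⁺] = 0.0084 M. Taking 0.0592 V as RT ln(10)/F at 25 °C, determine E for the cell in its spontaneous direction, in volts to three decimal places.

+1.679 V

Tl³⁺/Tl⁺ is the cathode (higher E°), Cd²⁺/Cd the anode: E°cell = +1.24 − (-0.44) = +1.68 V, n = 2.
Overall: Tl³⁺(aq) + Cd(s) → Tl⁺(aq) + Cd²⁺(aq)
Q = [Tl⁺]·[Cd²⁺] / ([Tl³⁺]); log Q = 0.032.
E = E° − (0.0592/n) log Q = +1.68 − (0.0592/2)(0.032) = +1.679 V.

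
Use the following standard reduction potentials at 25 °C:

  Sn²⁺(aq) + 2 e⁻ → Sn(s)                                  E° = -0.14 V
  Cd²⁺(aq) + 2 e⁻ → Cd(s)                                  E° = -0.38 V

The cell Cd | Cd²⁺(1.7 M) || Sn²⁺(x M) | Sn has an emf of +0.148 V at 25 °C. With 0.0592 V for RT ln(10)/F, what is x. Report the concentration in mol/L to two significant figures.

Sn²⁺/Sn is the cathode, Cd²⁺/Cd the anode: E°cell = +0.24 V, n = 2.
Overall reaction: Sn²⁺(aq) + Cd(s) → Sn(s) + Cd²⁺(aq); Q = [Cd²⁺]^1/[Sn²⁺]^1.
From E = E° − (0.0592/n) log Q: log Q = (E° − E)·n/0.0592 = (+0.24 − (+0.148))·2/0.0592 = 3.1081.
So 1·log[Sn²⁺] = 1·log(1.7) − log Q = 0.2304 − (3.1081) = -2.8777; [Sn²⁺] = 10^(-2.8777) ≈ 0.0013 M.

0.0013 M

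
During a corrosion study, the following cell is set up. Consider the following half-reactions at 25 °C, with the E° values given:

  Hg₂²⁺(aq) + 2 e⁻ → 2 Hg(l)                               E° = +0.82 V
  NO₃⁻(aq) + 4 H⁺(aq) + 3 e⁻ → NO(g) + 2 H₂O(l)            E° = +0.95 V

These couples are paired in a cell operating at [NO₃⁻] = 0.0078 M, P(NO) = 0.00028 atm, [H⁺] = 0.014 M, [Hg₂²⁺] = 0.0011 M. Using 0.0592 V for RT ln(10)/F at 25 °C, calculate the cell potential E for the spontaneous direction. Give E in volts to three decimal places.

NO₃⁻/NO is the cathode (higher E°), Hg₂²⁺/Hg the anode: E°cell = +0.95 − (+0.82) = +0.13 V, n = 6.
Overall: 2 NO₃⁻(aq) + 8 H⁺(aq) + 6 Hg(l) → 2 NO(g) + 4 H₂O(l) + 3 Hg₂²⁺(aq)
Q = P(NO)^2·[Hg₂²⁺]^3 / ([NO₃⁻]^2·[H⁺]^8); log Q = 3.065.
E = E° − (0.0592/n) log Q = +0.13 − (0.0592/6)(3.065) = +0.100 V.

+0.100 V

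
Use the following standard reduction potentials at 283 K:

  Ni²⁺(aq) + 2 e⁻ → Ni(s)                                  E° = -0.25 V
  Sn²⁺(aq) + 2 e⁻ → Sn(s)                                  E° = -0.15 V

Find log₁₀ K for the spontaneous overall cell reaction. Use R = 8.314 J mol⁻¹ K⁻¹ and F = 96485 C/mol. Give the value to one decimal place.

Cathode: Sn²⁺/Sn; anode: Ni²⁺/Ni. E°cell = (-0.15) − (-0.25) = +0.10 V, with n = 2.
ΔG° = −nFE° = −RT ln K, so ln K = nFE°/(RT) = (2)(96485)(+0.10) / ((8.314)(283)) = 8.202.
log₁₀ K = 8.202 / ln 10 = 3.6.

3.6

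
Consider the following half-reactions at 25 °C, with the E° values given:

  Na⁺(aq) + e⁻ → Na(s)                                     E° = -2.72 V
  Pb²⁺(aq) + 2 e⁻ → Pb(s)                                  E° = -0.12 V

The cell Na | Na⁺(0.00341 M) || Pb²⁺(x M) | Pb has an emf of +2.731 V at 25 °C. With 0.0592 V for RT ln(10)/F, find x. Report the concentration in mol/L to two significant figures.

Pb²⁺/Pb is the cathode, Na⁺/Na the anode: E°cell = +2.60 V, n = 2.
Overall reaction: Pb²⁺(aq) + 2 Na(s) → Pb(s) + 2 Na⁺(aq); Q = [Na⁺]^2/[Pb²⁺]^1.
From E = E° − (0.0592/n) log Q: log Q = (E° − E)·n/0.0592 = (+2.60 − (+2.731))·2/0.0592 = -4.4257.
So 1·log[Pb²⁺] = 2·log(0.00341) − log Q = -4.9345 − (-4.4257) = -0.5088; [Pb²⁺] = 10^(-0.5088) ≈ 0.31 M.

0.31 M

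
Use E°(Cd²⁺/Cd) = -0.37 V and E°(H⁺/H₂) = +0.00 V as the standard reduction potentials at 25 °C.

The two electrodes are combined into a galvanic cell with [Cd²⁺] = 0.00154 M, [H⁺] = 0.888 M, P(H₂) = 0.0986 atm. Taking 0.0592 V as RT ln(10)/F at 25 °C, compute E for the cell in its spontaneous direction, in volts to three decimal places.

H⁺/H₂ is the cathode (higher E°), Cd²⁺/Cd the anode: E°cell = +0.00 − (-0.37) = +0.37 V, n = 2.
Overall: 2 H⁺(aq) + Cd(s) → H₂(g) + Cd²⁺(aq)
Q = P(H₂)·[Cd²⁺] / ([H⁺]^2); log Q = -3.715.
E = E° − (0.0592/n) log Q = +0.37 − (0.0592/2)(-3.715) = +0.480 V.

+0.480 V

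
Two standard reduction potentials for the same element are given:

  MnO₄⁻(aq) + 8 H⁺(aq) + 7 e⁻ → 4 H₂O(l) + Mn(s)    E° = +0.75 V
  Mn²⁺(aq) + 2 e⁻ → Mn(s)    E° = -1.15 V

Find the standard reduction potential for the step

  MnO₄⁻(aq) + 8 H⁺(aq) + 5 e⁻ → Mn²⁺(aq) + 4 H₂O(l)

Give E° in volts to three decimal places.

Sequential free energies add, so n₃E°₃ = n₁E°₁ + n₂E°₂.
With n₃ = 7, and the known step contributing 2×(-1.15) V, the unknown satisfies 5·E° = 7×(+0.75) − 2×(-1.15) = +7.550.
E° = +7.550 / 5 = +1.510 V.

+1.510 V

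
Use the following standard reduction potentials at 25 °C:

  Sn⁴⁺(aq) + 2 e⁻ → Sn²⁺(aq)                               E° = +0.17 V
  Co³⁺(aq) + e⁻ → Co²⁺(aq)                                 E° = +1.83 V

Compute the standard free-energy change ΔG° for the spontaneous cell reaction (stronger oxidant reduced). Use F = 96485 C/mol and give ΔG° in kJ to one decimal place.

-320.3 kJ

Co³⁺/Co²⁺ (E° = +1.83 V) is the cathode; Sn⁴⁺/Sn²⁺ (E° = +0.17 V) is the anode, so E°cell = +1.66 V.
Balancing electrons gives n = 2 (lcm of 1 and 2).
ΔG° = −nFE° = −(2)(96485)(+1.66) = -320,330 J = -320.3 kJ.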